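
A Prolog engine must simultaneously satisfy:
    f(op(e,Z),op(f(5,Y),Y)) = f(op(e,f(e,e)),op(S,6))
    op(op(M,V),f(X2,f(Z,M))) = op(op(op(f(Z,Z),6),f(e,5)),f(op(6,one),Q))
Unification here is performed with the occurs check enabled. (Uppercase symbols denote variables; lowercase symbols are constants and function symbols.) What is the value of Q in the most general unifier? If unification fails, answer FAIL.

f(f(e,e),op(f(f(e,e),f(e,e)),6))

Decompose f/2: op(e,Z) = op(e,f(e,e)),  op(f(5,Y),Y) = op(S,6).
Decompose op/2: e = e,  Z = f(e,e).
Delete trivial equation e = e.
Bind Z := f(e,e); substituting into the one remaining equation that mentions Z gives: op(op(M,V),f(X2,f(f(e,e),M))) = op(op(op(f(f(e,e),f(e,e)),6),f(e,5)),f(op(6,one),Q)).
Decompose op/2: f(5,Y) = S,  Y = 6.
Bind S := f(5,Y); no other remaining equation mentions S.
Bind Y := 6; no other remaining equation mentions Y. Substituting into the earlier binding gives S := f(5,6).
Decompose op/2: op(M,V) = op(op(f(f(e,e),f(e,e)),6),f(e,5)),  f(X2,f(f(e,e),M)) = f(op(6,one),Q).
Decompose op/2: M = op(f(f(e,e),f(e,e)),6),  V = f(e,5).
Bind M := op(f(f(e,e),f(e,e)),6); substituting into the one remaining equation that mentions M gives: f(X2,f(f(e,e),op(f(f(e,e),f(e,e)),6))) = f(op(6,one),Q).
Bind V := f(e,5); no other remaining equation mentions V.
Decompose f/2: X2 = op(6,one),  f(f(e,e),op(f(f(e,e),f(e,e)),6)) = Q.
Bind X2 := op(6,one); no other remaining equation mentions X2.
Bind Q := f(f(e,e),op(f(f(e,e),f(e,e)),6)).
MGU = { Z = f(e,e), S = f(5,6), Y = 6, M = op(f(f(e,e),f(e,e)),6), V = f(e,5), X2 = op(6,one), Q = f(f(e,e),op(f(f(e,e),f(e,e)),6)) }, so Q = f(f(e,e),op(f(f(e,e),f(e,e)),6)).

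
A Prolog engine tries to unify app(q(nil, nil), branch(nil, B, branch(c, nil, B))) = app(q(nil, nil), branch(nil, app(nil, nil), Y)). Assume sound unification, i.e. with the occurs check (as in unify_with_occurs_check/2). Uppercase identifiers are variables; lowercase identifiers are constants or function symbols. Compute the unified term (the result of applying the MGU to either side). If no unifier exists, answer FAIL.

app(q(nil, nil), branch(nil, app(nil, nil), branch(c, nil, app(nil, nil))))

Decompose app/2: q(nil, nil) = q(nil, nil),  branch(nil, B, branch(c, nil, B)) = branch(nil, app(nil, nil), Y).
Delete trivial equation q(nil, nil) = q(nil, nil).
Decompose branch/3: nil = nil,  B = app(nil, nil),  branch(c, nil, B) = Y.
Delete trivial equation nil = nil.
Bind B := app(nil, nil); substituting into the remaining equation gives: branch(c, nil, app(nil, nil)) = Y.
Bind Y := branch(c, nil, app(nil, nil)).
Applying the MGU to either side gives app(q(nil, nil), branch(nil, app(nil, nil), branch(c, nil, app(nil, nil)))).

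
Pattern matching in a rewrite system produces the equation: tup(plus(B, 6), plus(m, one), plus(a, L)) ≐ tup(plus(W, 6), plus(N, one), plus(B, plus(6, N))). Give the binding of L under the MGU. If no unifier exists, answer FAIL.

plus(6, m)

Decompose tup/3: plus(B, 6) ≐ plus(W, 6),  plus(m, one) ≐ plus(N, one),  plus(a, L) ≐ plus(B, plus(6, N)).
Decompose plus/2: B ≐ W,  6 ≐ 6.
Bind B := W; substituting into the one remaining equation that mentions B gives: plus(a, L) ≐ plus(W, plus(6, N)).
Delete trivial equation 6 ≐ 6.
Decompose plus/2: m ≐ N,  one ≐ one.
Bind N := m; substituting into the one remaining equation that mentions N gives: plus(a, L) ≐ plus(W, plus(6, m)).
Delete trivial equation one ≐ one.
Decompose plus/2: a ≐ W,  L ≐ plus(6, m).
Bind W := a; no other remaining equation mentions W. Substituting into the earlier binding gives B := a.
Bind L := plus(6, m).
MGU = { B -> a, N -> m, W -> a, L -> plus(6, m) }, so L -> plus(6, m).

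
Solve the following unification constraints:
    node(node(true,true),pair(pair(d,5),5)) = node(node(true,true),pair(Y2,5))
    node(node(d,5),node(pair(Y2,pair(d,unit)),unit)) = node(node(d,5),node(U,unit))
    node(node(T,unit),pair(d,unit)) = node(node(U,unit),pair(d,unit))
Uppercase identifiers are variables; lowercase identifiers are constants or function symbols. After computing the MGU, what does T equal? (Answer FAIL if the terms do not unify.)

pair(pair(d,5),pair(d,unit))

Decompose node/2: node(true,true) = node(true,true),  pair(pair(d,5),5) = pair(Y2,5).
Delete trivial equation node(true,true) = node(true,true).
Decompose pair/2: pair(d,5) = Y2,  5 = 5.
Bind Y2 := pair(d,5); substituting into the one remaining equation that mentions Y2 gives: node(node(d,5),node(pair(pair(d,5),pair(d,unit)),unit)) = node(node(d,5),node(U,unit)).
Delete trivial equation 5 = 5.
Decompose node/2: node(d,5) = node(d,5),  node(pair(pair(d,5),pair(d,unit)),unit) = node(U,unit).
Delete trivial equation node(d,5) = node(d,5).
Decompose node/2: pair(pair(d,5),pair(d,unit)) = U,  unit = unit.
Bind U := pair(pair(d,5),pair(d,unit)); substituting into the one remaining equation that mentions U gives: node(node(T,unit),pair(d,unit)) = node(node(pair(pair(d,5),pair(d,unit)),unit),pair(d,unit)).
Delete trivial equation unit = unit.
Decompose node/2: node(T,unit) = node(pair(pair(d,5),pair(d,unit)),unit),  pair(d,unit) = pair(d,unit).
Decompose node/2: T = pair(pair(d,5),pair(d,unit)),  unit = unit.
Bind T := pair(pair(d,5),pair(d,unit)); no other remaining equation mentions T.
Delete trivial equation unit = unit.
Delete trivial equation pair(d,unit) = pair(d,unit).
MGU = { Y2 -> pair(d,5), U -> pair(pair(d,5),pair(d,unit)), T -> pair(pair(d,5),pair(d,unit)) }, so T -> pair(pair(d,5),pair(d,unit)).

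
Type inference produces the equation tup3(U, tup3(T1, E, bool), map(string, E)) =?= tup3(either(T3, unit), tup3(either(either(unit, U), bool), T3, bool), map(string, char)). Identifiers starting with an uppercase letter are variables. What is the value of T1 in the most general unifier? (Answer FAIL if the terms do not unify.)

Decompose tup3/3: U =?= either(T3, unit),  tup3(T1, E, bool) =?= tup3(either(either(unit, U), bool), T3, bool),  map(string, E) =?= map(string, char).
Bind U := either(T3, unit); substituting into the one remaining equation that mentions U gives: tup3(T1, E, bool) =?= tup3(either(either(unit, either(T3, unit)), bool), T3, bool).
Decompose tup3/3: T1 =?= either(either(unit, either(T3, unit)), bool),  E =?= T3,  bool =?= bool.
Bind T1 := either(either(unit, either(T3, unit)), bool); no other remaining equation mentions T1.
Bind E := T3; substituting into the one remaining equation that mentions E gives: map(string, T3) =?= map(string, char).
Delete trivial equation bool =?= bool.
Decompose map/2: string =?= string,  T3 =?= char.
Delete trivial equation string =?= string.
Bind T3 := char. Substituting into the earlier bindings gives U := either(char, unit), T1 := either(either(unit, either(char, unit)), bool), E := char.
MGU = { U := either(char, unit), T1 := either(either(unit, either(char, unit)), bool), E := char, T3 := char }, so T1 := either(either(unit, either(char, unit)), bool).

either(either(unit, either(char, unit)), bool)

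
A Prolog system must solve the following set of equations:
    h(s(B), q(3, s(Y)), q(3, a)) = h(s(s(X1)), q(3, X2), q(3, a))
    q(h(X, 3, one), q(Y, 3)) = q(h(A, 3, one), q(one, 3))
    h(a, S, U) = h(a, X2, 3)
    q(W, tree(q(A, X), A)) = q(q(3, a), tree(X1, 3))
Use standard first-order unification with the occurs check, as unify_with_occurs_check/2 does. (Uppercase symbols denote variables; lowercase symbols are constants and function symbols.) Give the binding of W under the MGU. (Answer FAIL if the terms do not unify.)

Decompose h/3: s(B) = s(s(X1)),  q(3, s(Y)) = q(3, X2),  q(3, a) = q(3, a).
Decompose s/1: B = s(X1).
Bind B := s(X1); no other remaining equation mentions B.
Decompose q/2: 3 = 3,  s(Y) = X2.
Delete trivial equation 3 = 3.
Bind X2 := s(Y); substituting into the one remaining equation that mentions X2 gives: h(a, S, U) = h(a, s(Y), 3).
Delete trivial equation q(3, a) = q(3, a).
Decompose q/2: h(X, 3, one) = h(A, 3, one),  q(Y, 3) = q(one, 3).
Decompose h/3: X = A,  3 = 3,  one = one.
Bind X := A; substituting into the one remaining equation that mentions X gives: q(W, tree(q(A, A), A)) = q(q(3, a), tree(X1, 3)).
Delete trivial equation 3 = 3.
Delete trivial equation one = one.
Decompose q/2: Y = one,  3 = 3.
Bind Y := one; substituting into the one remaining equation that mentions Y gives: h(a, S, U) = h(a, s(one), 3). Substituting into the earlier binding gives X2 := s(one).
Delete trivial equation 3 = 3.
Decompose h/3: a = a,  S = s(one),  U = 3.
Delete trivial equation a = a.
Bind S := s(one); no other remaining equation mentions S.
Bind U := 3; no other remaining equation mentions U.
Decompose q/2: W = q(3, a),  tree(q(A, A), A) = tree(X1, 3).
Bind W := q(3, a); no other remaining equation mentions W.
Decompose tree/2: q(A, A) = X1,  A = 3.
Bind X1 := q(A, A); no other remaining equation mentions X1. Substituting into the earlier binding gives B := s(q(A, A)).
Bind A := 3. Substituting into the earlier bindings gives B := s(q(3, 3)), X := 3, X1 := q(3, 3).
MGU = { B ↦ s(q(3, 3)), X2 ↦ s(one), X ↦ 3, Y ↦ one, S ↦ s(one), U ↦ 3, W ↦ q(3, a), X1 ↦ q(3, 3), A ↦ 3 }, so W ↦ q(3, a).

q(3, a)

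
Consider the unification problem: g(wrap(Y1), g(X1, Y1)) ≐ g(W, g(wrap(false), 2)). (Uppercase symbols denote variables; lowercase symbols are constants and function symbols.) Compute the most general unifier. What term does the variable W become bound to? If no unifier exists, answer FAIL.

Decompose g/2: wrap(Y1) ≐ W,  g(X1, Y1) ≐ g(wrap(false), 2).
Bind W := wrap(Y1); no other remaining equation mentions W.
Decompose g/2: X1 ≐ wrap(false),  Y1 ≐ 2.
Bind X1 := wrap(false); no other remaining equation mentions X1.
Bind Y1 := 2. Substituting into the earlier binding gives W := wrap(2).
MGU = { W := wrap(2), X1 := wrap(false), Y1 := 2 }, so W := wrap(2).

wrap(2)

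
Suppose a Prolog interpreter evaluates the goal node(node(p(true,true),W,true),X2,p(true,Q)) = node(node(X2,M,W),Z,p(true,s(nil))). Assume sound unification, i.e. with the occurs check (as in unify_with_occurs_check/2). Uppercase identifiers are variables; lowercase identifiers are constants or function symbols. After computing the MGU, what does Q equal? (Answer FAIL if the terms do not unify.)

s(nil)

Decompose node/3: node(p(true,true),W,true) = node(X2,M,W),  X2 = Z,  p(true,Q) = p(true,s(nil)).
Decompose node/3: p(true,true) = X2,  W = M,  true = W.
Bind X2 := p(true,true); substituting into the one remaining equation that mentions X2 gives: p(true,true) = Z.
Bind W := M; substituting into the one remaining equation that mentions W gives: true = M.
Bind M := true; no other remaining equation mentions M. Substituting into the earlier binding gives W := true.
Bind Z := p(true,true); no other remaining equation mentions Z.
Decompose p/2: true = true,  Q = s(nil).
Delete trivial equation true = true.
Bind Q := s(nil).
MGU = { X2 = p(true,true), W = true, M = true, Z = p(true,true), Q = s(nil) }, so Q = s(nil).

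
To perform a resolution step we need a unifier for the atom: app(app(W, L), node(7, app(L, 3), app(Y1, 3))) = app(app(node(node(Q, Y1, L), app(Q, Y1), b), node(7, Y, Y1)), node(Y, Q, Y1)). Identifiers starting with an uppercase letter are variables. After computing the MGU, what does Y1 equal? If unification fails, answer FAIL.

FAIL

Decompose app/2: app(W, L) = app(node(node(Q, Y1, L), app(Q, Y1), b), node(7, Y, Y1)),  node(7, app(L, 3), app(Y1, 3)) = node(Y, Q, Y1).
Decompose app/2: W = node(node(Q, Y1, L), app(Q, Y1), b),  L = node(7, Y, Y1).
Bind W := node(node(Q, Y1, L), app(Q, Y1), b); no other remaining equation mentions W.
Bind L := node(7, Y, Y1); substituting into the remaining equation gives: node(7, app(node(7, Y, Y1), 3), app(Y1, 3)) = node(Y, Q, Y1). Substituting into the earlier binding gives W := node(node(Q, Y1, node(7, Y, Y1)), app(Q, Y1), b).
Decompose node/3: 7 = Y,  app(node(7, Y, Y1), 3) = Q,  app(Y1, 3) = Y1.
Bind Y := 7; substituting into the one remaining equation that mentions Y gives: app(node(7, 7, Y1), 3) = Q. Substituting into the earlier bindings gives W := node(node(Q, Y1, node(7, 7, Y1)), app(Q, Y1), b), L := node(7, 7, Y1).
Bind Q := app(node(7, 7, Y1), 3); no other remaining equation mentions Q. Substituting into the earlier binding gives W := node(node(app(node(7, 7, Y1), 3), Y1, node(7, 7, Y1)), app(app(node(7, 7, Y1), 3), Y1), b).
Occurs check fails: Y1 occurs in app(Y1, 3); the equation Y1 = app(Y1, 3) has no finite solution.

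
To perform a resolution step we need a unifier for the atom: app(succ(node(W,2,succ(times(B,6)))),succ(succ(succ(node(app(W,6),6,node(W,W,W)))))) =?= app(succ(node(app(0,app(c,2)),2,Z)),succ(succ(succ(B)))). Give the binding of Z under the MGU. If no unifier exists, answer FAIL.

Decompose app/2: succ(node(W,2,succ(times(B,6)))) =?= succ(node(app(0,app(c,2)),2,Z)),  succ(succ(succ(node(app(W,6),6,node(W,W,W))))) =?= succ(succ(succ(B))).
Decompose succ/1: node(W,2,succ(times(B,6))) =?= node(app(0,app(c,2)),2,Z).
Decompose node/3: W =?= app(0,app(c,2)),  2 =?= 2,  succ(times(B,6)) =?= Z.
Bind W := app(0,app(c,2)); substituting into the one remaining equation that mentions W gives: succ(succ(succ(node(app(app(0,app(c,2)),6),6,node(app(0,app(c,2)),app(0,app(c,2)),app(0,app(c,2))))))) =?= succ(succ(succ(B))).
Delete trivial equation 2 =?= 2.
Bind Z := succ(times(B,6)); no other remaining equation mentions Z.
Decompose succ/1: succ(succ(node(app(app(0,app(c,2)),6),6,node(app(0,app(c,2)),app(0,app(c,2)),app(0,app(c,2)))))) =?= succ(succ(B)).
Decompose succ/1: succ(node(app(app(0,app(c,2)),6),6,node(app(0,app(c,2)),app(0,app(c,2)),app(0,app(c,2))))) =?= succ(B).
Decompose succ/1: node(app(app(0,app(c,2)),6),6,node(app(0,app(c,2)),app(0,app(c,2)),app(0,app(c,2)))) =?= B.
Bind B := node(app(app(0,app(c,2)),6),6,node(app(0,app(c,2)),app(0,app(c,2)),app(0,app(c,2)))). Substituting into the earlier binding gives Z := succ(times(node(app(app(0,app(c,2)),6),6,node(app(0,app(c,2)),app(0,app(c,2)),app(0,app(c,2)))),6)).
MGU = { W := app(0,app(c,2)), Z := succ(times(node(app(app(0,app(c,2)),6),6,node(app(0,app(c,2)),app(0,app(c,2)),app(0,app(c,2)))),6)), B := node(app(app(0,app(c,2)),6),6,node(app(0,app(c,2)),app(0,app(c,2)),app(0,app(c,2)))) }, so Z := succ(times(node(app(app(0,app(c,2)),6),6,node(app(0,app(c,2)),app(0,app(c,2)),app(0,app(c,2)))),6)).

succ(times(node(app(app(0,app(c,2)),6),6,node(app(0,app(c,2)),app(0,app(c,2)),app(0,app(c,2)))),6))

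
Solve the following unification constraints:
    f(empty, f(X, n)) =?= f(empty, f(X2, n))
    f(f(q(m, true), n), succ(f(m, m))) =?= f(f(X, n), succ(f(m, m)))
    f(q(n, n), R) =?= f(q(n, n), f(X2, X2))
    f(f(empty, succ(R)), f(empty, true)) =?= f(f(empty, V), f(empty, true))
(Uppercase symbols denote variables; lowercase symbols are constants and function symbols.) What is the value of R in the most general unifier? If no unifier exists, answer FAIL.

Decompose f/2: empty =?= empty,  f(X, n) =?= f(X2, n).
Delete trivial equation empty =?= empty.
Decompose f/2: X =?= X2,  n =?= n.
Bind X := X2; substituting into the one remaining equation that mentions X gives: f(f(q(m, true), n), succ(f(m, m))) =?= f(f(X2, n), succ(f(m, m))).
Delete trivial equation n =?= n.
Decompose f/2: f(q(m, true), n) =?= f(X2, n),  succ(f(m, m)) =?= succ(f(m, m)).
Decompose f/2: q(m, true) =?= X2,  n =?= n.
Bind X2 := q(m, true); substituting into the one remaining equation that mentions X2 gives: f(q(n, n), R) =?= f(q(n, n), f(q(m, true), q(m, true))). Substituting into the earlier binding gives X := q(m, true).
Delete trivial equation n =?= n.
Delete trivial equation succ(f(m, m)) =?= succ(f(m, m)).
Decompose f/2: q(n, n) =?= q(n, n),  R =?= f(q(m, true), q(m, true)).
Delete trivial equation q(n, n) =?= q(n, n).
Bind R := f(q(m, true), q(m, true)); substituting into the remaining equation gives: f(f(empty, succ(f(q(m, true), q(m, true)))), f(empty, true)) =?= f(f(empty, V), f(empty, true)).
Decompose f/2: f(empty, succ(f(q(m, true), q(m, true)))) =?= f(empty, V),  f(empty, true) =?= f(empty, true).
Decompose f/2: empty =?= empty,  succ(f(q(m, true), q(m, true))) =?= V.
Delete trivial equation empty =?= empty.
Bind V := succ(f(q(m, true), q(m, true))); no other remaining equation mentions V.
Delete trivial equation f(empty, true) =?= f(empty, true).
MGU = { X -> q(m, true), X2 -> q(m, true), R -> f(q(m, true), q(m, true)), V -> succ(f(q(m, true), q(m, true))) }, so R -> f(q(m, true), q(m, true)).

f(q(m, true), q(m, true))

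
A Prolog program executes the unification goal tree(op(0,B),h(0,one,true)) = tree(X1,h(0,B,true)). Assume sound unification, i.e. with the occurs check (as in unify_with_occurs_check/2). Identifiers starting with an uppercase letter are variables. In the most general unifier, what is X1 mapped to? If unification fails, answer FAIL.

op(0,one)

Decompose tree/2: op(0,B) = X1,  h(0,one,true) = h(0,B,true).
Bind X1 := op(0,B); no other remaining equation mentions X1.
Decompose h/3: 0 = 0,  one = B,  true = true.
Delete trivial equation 0 = 0.
Bind B := one; no other remaining equation mentions B. Substituting into the earlier binding gives X1 := op(0,one).
Delete trivial equation true = true.
MGU = { X1 ↦ op(0,one), B ↦ one }, so X1 ↦ op(0,one).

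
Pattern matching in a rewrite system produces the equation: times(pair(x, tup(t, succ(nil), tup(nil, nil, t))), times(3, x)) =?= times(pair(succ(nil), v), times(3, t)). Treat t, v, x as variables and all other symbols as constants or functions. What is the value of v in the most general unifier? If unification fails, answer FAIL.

tup(succ(nil), succ(nil), tup(nil, nil, succ(nil)))

Decompose times/2: pair(x, tup(t, succ(nil), tup(nil, nil, t))) =?= pair(succ(nil), v),  times(3, x) =?= times(3, t).
Decompose pair/2: x =?= succ(nil),  tup(t, succ(nil), tup(nil, nil, t)) =?= v.
Bind x := succ(nil); substituting into the one remaining equation that mentions x gives: times(3, succ(nil)) =?= times(3, t).
Bind v := tup(t, succ(nil), tup(nil, nil, t)); no other remaining equation mentions v.
Decompose times/2: 3 =?= 3,  succ(nil) =?= t.
Delete trivial equation 3 =?= 3.
Bind t := succ(nil). Substituting into the earlier binding gives v := tup(succ(nil), succ(nil), tup(nil, nil, succ(nil))).
MGU = { x ↦ succ(nil), v ↦ tup(succ(nil), succ(nil), tup(nil, nil, succ(nil))), t ↦ succ(nil) }, so v ↦ tup(succ(nil), succ(nil), tup(nil, nil, succ(nil))).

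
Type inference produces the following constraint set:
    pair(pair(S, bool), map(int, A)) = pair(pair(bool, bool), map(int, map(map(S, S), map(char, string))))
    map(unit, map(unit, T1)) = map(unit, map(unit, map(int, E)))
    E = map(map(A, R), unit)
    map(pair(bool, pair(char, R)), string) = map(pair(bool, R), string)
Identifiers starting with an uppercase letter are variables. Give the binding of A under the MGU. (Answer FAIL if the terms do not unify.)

FAIL

Decompose pair/2: pair(S, bool) = pair(bool, bool),  map(int, A) = map(int, map(map(S, S), map(char, string))).
Decompose pair/2: S = bool,  bool = bool.
Bind S := bool; substituting into the one remaining equation that mentions S gives: map(int, A) = map(int, map(map(bool, bool), map(char, string))).
Delete trivial equation bool = bool.
Decompose map/2: int = int,  A = map(map(bool, bool), map(char, string)).
Delete trivial equation int = int.
Bind A := map(map(bool, bool), map(char, string)); substituting into the one remaining equation that mentions A gives: E = map(map(map(map(bool, bool), map(char, string)), R), unit).
Decompose map/2: unit = unit,  map(unit, T1) = map(unit, map(int, E)).
Delete trivial equation unit = unit.
Decompose map/2: unit = unit,  T1 = map(int, E).
Delete trivial equation unit = unit.
Bind T1 := map(int, E); no other remaining equation mentions T1.
Bind E := map(map(map(map(bool, bool), map(char, string)), R), unit); no other remaining equation mentions E. Substituting into the earlier binding gives T1 := map(int, map(map(map(map(bool, bool), map(char, string)), R), unit)).
Decompose map/2: pair(bool, pair(char, R)) = pair(bool, R),  string = string.
Decompose pair/2: bool = bool,  pair(char, R) = R.
Delete trivial equation bool = bool.
Occurs check fails: R occurs in pair(char, R); the equation R = pair(char, R) has no finite solution.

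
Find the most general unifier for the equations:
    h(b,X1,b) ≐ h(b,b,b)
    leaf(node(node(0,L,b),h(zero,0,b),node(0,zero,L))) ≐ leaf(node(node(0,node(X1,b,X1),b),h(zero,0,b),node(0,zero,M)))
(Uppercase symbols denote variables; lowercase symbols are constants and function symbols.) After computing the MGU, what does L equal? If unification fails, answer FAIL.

Decompose h/3: b ≐ b,  X1 ≐ b,  b ≐ b.
Delete trivial equation b ≐ b.
Bind X1 := b; substituting into the one remaining equation that mentions X1 gives: leaf(node(node(0,L,b),h(zero,0,b),node(0,zero,L))) ≐ leaf(node(node(0,node(b,b,b),b),h(zero,0,b),node(0,zero,M))).
Delete trivial equation b ≐ b.
Decompose leaf/1: node(node(0,L,b),h(zero,0,b),node(0,zero,L)) ≐ node(node(0,node(b,b,b),b),h(zero,0,b),node(0,zero,M)).
Decompose node/3: node(0,L,b) ≐ node(0,node(b,b,b),b),  h(zero,0,b) ≐ h(zero,0,b),  node(0,zero,L) ≐ node(0,zero,M).
Decompose node/3: 0 ≐ 0,  L ≐ node(b,b,b),  b ≐ b.
Delete trivial equation 0 ≐ 0.
Bind L := node(b,b,b); substituting into the one remaining equation that mentions L gives: node(0,zero,node(b,b,b)) ≐ node(0,zero,M).
Delete trivial equation b ≐ b.
Delete trivial equation h(zero,0,b) ≐ h(zero,0,b).
Decompose node/3: 0 ≐ 0,  zero ≐ zero,  node(b,b,b) ≐ M.
Delete trivial equation 0 ≐ 0.
Delete trivial equation zero ≐ zero.
Bind M := node(b,b,b).
MGU = { X1 := b, L := node(b,b,b), M := node(b,b,b) }, so L := node(b,b,b).

node(b,b,b)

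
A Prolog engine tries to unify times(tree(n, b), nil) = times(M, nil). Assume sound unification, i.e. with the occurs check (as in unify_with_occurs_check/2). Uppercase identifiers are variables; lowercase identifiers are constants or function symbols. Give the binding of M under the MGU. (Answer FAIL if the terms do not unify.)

tree(n, b)

Decompose times/2: tree(n, b) = M,  nil = nil.
Bind M := tree(n, b); no other remaining equation mentions M.
Delete trivial equation nil = nil.
MGU = { M = tree(n, b) }, so M = tree(n, b).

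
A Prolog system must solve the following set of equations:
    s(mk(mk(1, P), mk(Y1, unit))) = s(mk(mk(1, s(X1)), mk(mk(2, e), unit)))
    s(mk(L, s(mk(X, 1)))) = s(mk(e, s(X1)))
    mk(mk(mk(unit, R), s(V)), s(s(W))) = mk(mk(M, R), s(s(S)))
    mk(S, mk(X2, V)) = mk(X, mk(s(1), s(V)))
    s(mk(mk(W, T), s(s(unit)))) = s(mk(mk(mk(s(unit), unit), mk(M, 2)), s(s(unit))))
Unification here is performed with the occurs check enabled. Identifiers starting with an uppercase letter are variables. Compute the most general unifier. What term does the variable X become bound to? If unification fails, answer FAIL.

Decompose s/1: mk(mk(1, P), mk(Y1, unit)) = mk(mk(1, s(X1)), mk(mk(2, e), unit)).
Decompose mk/2: mk(1, P) = mk(1, s(X1)),  mk(Y1, unit) = mk(mk(2, e), unit).
Decompose mk/2: 1 = 1,  P = s(X1).
Delete trivial equation 1 = 1.
Bind P := s(X1); no other remaining equation mentions P.
Decompose mk/2: Y1 = mk(2, e),  unit = unit.
Bind Y1 := mk(2, e); no other remaining equation mentions Y1.
Delete trivial equation unit = unit.
Decompose s/1: mk(L, s(mk(X, 1))) = mk(e, s(X1)).
Decompose mk/2: L = e,  s(mk(X, 1)) = s(X1).
Bind L := e; no other remaining equation mentions L.
Decompose s/1: mk(X, 1) = X1.
Bind X1 := mk(X, 1); no other remaining equation mentions X1. Substituting into the earlier binding gives P := s(mk(X, 1)).
Decompose mk/2: mk(mk(unit, R), s(V)) = mk(M, R),  s(s(W)) = s(s(S)).
Decompose mk/2: mk(unit, R) = M,  s(V) = R.
Bind M := mk(unit, R); substituting into the one remaining equation that mentions M gives: s(mk(mk(W, T), s(s(unit)))) = s(mk(mk(mk(s(unit), unit), mk(mk(unit, R), 2)), s(s(unit)))).
Bind R := s(V); substituting into the one remaining equation that mentions R gives: s(mk(mk(W, T), s(s(unit)))) = s(mk(mk(mk(s(unit), unit), mk(mk(unit, s(V)), 2)), s(s(unit)))). Substituting into the earlier binding gives M := mk(unit, s(V)).
Decompose s/1: s(W) = s(S).
Decompose s/1: W = S.
Bind W := S; substituting into the one remaining equation that mentions W gives: s(mk(mk(S, T), s(s(unit)))) = s(mk(mk(mk(s(unit), unit), mk(mk(unit, s(V)), 2)), s(s(unit)))).
Decompose mk/2: S = X,  mk(X2, V) = mk(s(1), s(V)).
Bind S := X; substituting into the one remaining equation that mentions S gives: s(mk(mk(X, T), s(s(unit)))) = s(mk(mk(mk(s(unit), unit), mk(mk(unit, s(V)), 2)), s(s(unit)))). Substituting into the earlier binding gives W := X.
Decompose mk/2: X2 = s(1),  V = s(V).
Bind X2 := s(1); no other remaining equation mentions X2.
Occurs check fails: V occurs in s(V); the equation V = s(V) has no finite solution.

FAIL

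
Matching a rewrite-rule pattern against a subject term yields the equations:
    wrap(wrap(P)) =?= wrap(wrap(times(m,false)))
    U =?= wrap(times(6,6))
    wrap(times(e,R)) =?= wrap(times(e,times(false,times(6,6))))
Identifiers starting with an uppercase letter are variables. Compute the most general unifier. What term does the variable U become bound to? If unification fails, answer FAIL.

wrap(times(6,6))

Decompose wrap/1: wrap(P) =?= wrap(times(m,false)).
Decompose wrap/1: P =?= times(m,false).
Bind P := times(m,false); no other remaining equation mentions P.
Bind U := wrap(times(6,6)); no other remaining equation mentions U.
Decompose wrap/1: times(e,R) =?= times(e,times(false,times(6,6))).
Decompose times/2: e =?= e,  R =?= times(false,times(6,6)).
Delete trivial equation e =?= e.
Bind R := times(false,times(6,6)).
MGU = { P ↦ times(m,false), U ↦ wrap(times(6,6)), R ↦ times(false,times(6,6)) }, so U ↦ wrap(times(6,6)).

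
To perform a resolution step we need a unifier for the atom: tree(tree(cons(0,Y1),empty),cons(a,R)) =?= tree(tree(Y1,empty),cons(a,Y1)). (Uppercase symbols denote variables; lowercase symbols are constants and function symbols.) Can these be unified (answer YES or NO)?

NO

Decompose tree/2: tree(cons(0,Y1),empty) =?= tree(Y1,empty),  cons(a,R) =?= cons(a,Y1).
Decompose tree/2: cons(0,Y1) =?= Y1,  empty =?= empty.
Occurs check fails: Y1 occurs in cons(0,Y1); the equation Y1 =?= cons(0,Y1) has no finite solution.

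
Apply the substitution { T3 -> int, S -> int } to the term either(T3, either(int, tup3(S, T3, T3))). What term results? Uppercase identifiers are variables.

Replace each occurrence of T3 with int.
Replace each occurrence of S with int.
Result: either(int, either(int, tup3(int, int, int))).

either(int, either(int, tup3(int, int, int)))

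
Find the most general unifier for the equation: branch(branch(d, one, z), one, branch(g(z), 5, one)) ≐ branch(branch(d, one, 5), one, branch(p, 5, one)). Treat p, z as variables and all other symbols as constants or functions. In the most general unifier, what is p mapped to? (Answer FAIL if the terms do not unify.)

g(5)

Decompose branch/3: branch(d, one, z) ≐ branch(d, one, 5),  one ≐ one,  branch(g(z), 5, one) ≐ branch(p, 5, one).
Decompose branch/3: d ≐ d,  one ≐ one,  z ≐ 5.
Delete trivial equation d ≐ d.
Delete trivial equation one ≐ one.
Bind z := 5; substituting into the one remaining equation that mentions z gives: branch(g(5), 5, one) ≐ branch(p, 5, one).
Delete trivial equation one ≐ one.
Decompose branch/3: g(5) ≐ p,  5 ≐ 5,  one ≐ one.
Bind p := g(5); no other remaining equation mentions p.
Delete trivial equation 5 ≐ 5.
Delete trivial equation one ≐ one.
MGU = { z ↦ 5, p ↦ g(5) }, so p ↦ g(5).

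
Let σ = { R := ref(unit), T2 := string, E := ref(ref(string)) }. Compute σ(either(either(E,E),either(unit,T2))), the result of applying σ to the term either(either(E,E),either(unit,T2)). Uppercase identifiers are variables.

Replace each occurrence of T2 with string.
Replace each occurrence of E with ref(ref(string)).
Result: either(either(ref(ref(string)),ref(ref(string))),either(unit,string)).

either(either(ref(ref(string)),ref(ref(string))),either(unit,string))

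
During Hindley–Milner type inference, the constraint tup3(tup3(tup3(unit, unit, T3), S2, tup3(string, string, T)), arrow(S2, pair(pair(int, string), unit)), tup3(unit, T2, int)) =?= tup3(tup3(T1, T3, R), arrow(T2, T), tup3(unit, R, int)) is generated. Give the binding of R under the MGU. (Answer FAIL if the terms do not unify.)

tup3(string, string, pair(pair(int, string), unit))

Decompose tup3/3: tup3(tup3(unit, unit, T3), S2, tup3(string, string, T)) =?= tup3(T1, T3, R),  arrow(S2, pair(pair(int, string), unit)) =?= arrow(T2, T),  tup3(unit, T2, int) =?= tup3(unit, R, int).
Decompose tup3/3: tup3(unit, unit, T3) =?= T1,  S2 =?= T3,  tup3(string, string, T) =?= R.
Bind T1 := tup3(unit, unit, T3); no other remaining equation mentions T1.
Bind S2 := T3; substituting into the one remaining equation that mentions S2 gives: arrow(T3, pair(pair(int, string), unit)) =?= arrow(T2, T).
Bind R := tup3(string, string, T); substituting into the one remaining equation that mentions R gives: tup3(unit, T2, int) =?= tup3(unit, tup3(string, string, T), int).
Decompose arrow/2: T3 =?= T2,  pair(pair(int, string), unit) =?= T.
Bind T3 := T2; no other remaining equation mentions T3. Substituting into the earlier bindings gives T1 := tup3(unit, unit, T2), S2 := T2.
Bind T := pair(pair(int, string), unit); substituting into the remaining equation gives: tup3(unit, T2, int) =?= tup3(unit, tup3(string, string, pair(pair(int, string), unit)), int). Substituting into the earlier binding gives R := tup3(string, string, pair(pair(int, string), unit)).
Decompose tup3/3: unit =?= unit,  T2 =?= tup3(string, string, pair(pair(int, string), unit)),  int =?= int.
Delete trivial equation unit =?= unit.
Bind T2 := tup3(string, string, pair(pair(int, string), unit)); no other remaining equation mentions T2. Substituting into the earlier bindings gives T1 := tup3(unit, unit, tup3(string, string, pair(pair(int, string), unit))), S2 := tup3(string, string, pair(pair(int, string), unit)), T3 := tup3(string, string, pair(pair(int, string), unit)).
Delete trivial equation int =?= int.
MGU = { T1 := tup3(unit, unit, tup3(string, string, pair(pair(int, string), unit))), S2 := tup3(string, string, pair(pair(int, string), unit)), R := tup3(string, string, pair(pair(int, string), unit)), T3 := tup3(string, string, pair(pair(int, string), unit)), T := pair(pair(int, string), unit), T2 := tup3(string, string, pair(pair(int, string), unit)) }, so R := tup3(string, string, pair(pair(int, string), unit)).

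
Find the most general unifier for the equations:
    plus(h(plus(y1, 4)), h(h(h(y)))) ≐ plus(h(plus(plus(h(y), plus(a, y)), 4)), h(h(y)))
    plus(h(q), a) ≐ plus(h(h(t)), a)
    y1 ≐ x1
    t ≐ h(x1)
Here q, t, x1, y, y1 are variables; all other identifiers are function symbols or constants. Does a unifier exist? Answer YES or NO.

NO

Decompose plus/2: h(plus(y1, 4)) ≐ h(plus(plus(h(y), plus(a, y)), 4)),  h(h(h(y))) ≐ h(h(y)).
Decompose h/1: plus(y1, 4) ≐ plus(plus(h(y), plus(a, y)), 4).
Decompose plus/2: y1 ≐ plus(h(y), plus(a, y)),  4 ≐ 4.
Bind y1 := plus(h(y), plus(a, y)); substituting into the one remaining equation that mentions y1 gives: plus(h(y), plus(a, y)) ≐ x1.
Delete trivial equation 4 ≐ 4.
Decompose h/1: h(h(y)) ≐ h(y).
Decompose h/1: h(y) ≐ y.
Occurs check fails: y occurs in h(y); the equation y ≐ h(y) has no finite solution.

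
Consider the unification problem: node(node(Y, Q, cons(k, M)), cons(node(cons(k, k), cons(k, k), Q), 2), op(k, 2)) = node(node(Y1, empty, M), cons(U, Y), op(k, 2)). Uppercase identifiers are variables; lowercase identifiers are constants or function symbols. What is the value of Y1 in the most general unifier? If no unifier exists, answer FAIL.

FAIL

Decompose node/3: node(Y, Q, cons(k, M)) = node(Y1, empty, M),  cons(node(cons(k, k), cons(k, k), Q), 2) = cons(U, Y),  op(k, 2) = op(k, 2).
Decompose node/3: Y = Y1,  Q = empty,  cons(k, M) = M.
Bind Y := Y1; substituting into the one remaining equation that mentions Y gives: cons(node(cons(k, k), cons(k, k), Q), 2) = cons(U, Y1).
Bind Q := empty; substituting into the one remaining equation that mentions Q gives: cons(node(cons(k, k), cons(k, k), empty), 2) = cons(U, Y1).
Occurs check fails: M occurs in cons(k, M); the equation M = cons(k, M) has no finite solution.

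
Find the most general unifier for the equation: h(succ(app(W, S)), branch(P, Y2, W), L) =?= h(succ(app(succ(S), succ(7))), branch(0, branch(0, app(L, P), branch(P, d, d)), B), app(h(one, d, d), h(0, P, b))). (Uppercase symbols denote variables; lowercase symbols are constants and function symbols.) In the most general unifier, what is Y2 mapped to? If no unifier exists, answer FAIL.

Decompose h/3: succ(app(W, S)) =?= succ(app(succ(S), succ(7))),  branch(P, Y2, W) =?= branch(0, branch(0, app(L, P), branch(P, d, d)), B),  L =?= app(h(one, d, d), h(0, P, b)).
Decompose succ/1: app(W, S) =?= app(succ(S), succ(7)).
Decompose app/2: W =?= succ(S),  S =?= succ(7).
Bind W := succ(S); substituting into the one remaining equation that mentions W gives: branch(P, Y2, succ(S)) =?= branch(0, branch(0, app(L, P), branch(P, d, d)), B).
Bind S := succ(7); substituting into the one remaining equation that mentions S gives: branch(P, Y2, succ(succ(7))) =?= branch(0, branch(0, app(L, P), branch(P, d, d)), B). Substituting into the earlier binding gives W := succ(succ(7)).
Decompose branch/3: P =?= 0,  Y2 =?= branch(0, app(L, P), branch(P, d, d)),  succ(succ(7)) =?= B.
Bind P := 0; substituting into the 2 remaining equations that mention P gives: Y2 =?= branch(0, app(L, 0), branch(0, d, d)),  L =?= app(h(one, d, d), h(0, 0, b)).
Bind Y2 := branch(0, app(L, 0), branch(0, d, d)); no other remaining equation mentions Y2.
Bind B := succ(succ(7)); no other remaining equation mentions B.
Bind L := app(h(one, d, d), h(0, 0, b)). Substituting into the earlier binding gives Y2 := branch(0, app(app(h(one, d, d), h(0, 0, b)), 0), branch(0, d, d)).
MGU = { W ↦ succ(succ(7)), S ↦ succ(7), P ↦ 0, Y2 ↦ branch(0, app(app(h(one, d, d), h(0, 0, b)), 0), branch(0, d, d)), B ↦ succ(succ(7)), L ↦ app(h(one, d, d), h(0, 0, b)) }, so Y2 ↦ branch(0, app(app(h(one, d, d), h(0, 0, b)), 0), branch(0, d, d)).

branch(0, app(app(h(one, d, d), h(0, 0, b)), 0), branch(0, d, d))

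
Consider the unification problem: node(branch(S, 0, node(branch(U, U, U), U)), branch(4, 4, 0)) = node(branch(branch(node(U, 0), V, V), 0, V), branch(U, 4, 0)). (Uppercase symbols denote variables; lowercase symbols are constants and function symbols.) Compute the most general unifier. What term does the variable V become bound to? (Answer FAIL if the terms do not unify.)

Decompose node/2: branch(S, 0, node(branch(U, U, U), U)) = branch(branch(node(U, 0), V, V), 0, V),  branch(4, 4, 0) = branch(U, 4, 0).
Decompose branch/3: S = branch(node(U, 0), V, V),  0 = 0,  node(branch(U, U, U), U) = V.
Bind S := branch(node(U, 0), V, V); no other remaining equation mentions S.
Delete trivial equation 0 = 0.
Bind V := node(branch(U, U, U), U); no other remaining equation mentions V. Substituting into the earlier binding gives S := branch(node(U, 0), node(branch(U, U, U), U), node(branch(U, U, U), U)).
Decompose branch/3: 4 = U,  4 = 4,  0 = 0.
Bind U := 4; no other remaining equation mentions U. Substituting into the earlier bindings gives S := branch(node(4, 0), node(branch(4, 4, 4), 4), node(branch(4, 4, 4), 4)), V := node(branch(4, 4, 4), 4).
Delete trivial equation 4 = 4.
Delete trivial equation 0 = 0.
MGU = { S := branch(node(4, 0), node(branch(4, 4, 4), 4), node(branch(4, 4, 4), 4)), V := node(branch(4, 4, 4), 4), U := 4 }, so V := node(branch(4, 4, 4), 4).

node(branch(4, 4, 4), 4)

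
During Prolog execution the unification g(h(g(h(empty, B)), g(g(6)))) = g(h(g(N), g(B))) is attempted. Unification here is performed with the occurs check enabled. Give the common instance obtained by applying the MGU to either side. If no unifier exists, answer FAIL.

Decompose g/1: h(g(h(empty, B)), g(g(6))) = h(g(N), g(B)).
Decompose h/2: g(h(empty, B)) = g(N),  g(g(6)) = g(B).
Decompose g/1: h(empty, B) = N.
Bind N := h(empty, B); no other remaining equation mentions N.
Decompose g/1: g(6) = B.
Bind B := g(6). Substituting into the earlier binding gives N := h(empty, g(6)).
Applying the MGU to either side gives g(h(g(h(empty, g(6))), g(g(6)))).

g(h(g(h(empty, g(6))), g(g(6))))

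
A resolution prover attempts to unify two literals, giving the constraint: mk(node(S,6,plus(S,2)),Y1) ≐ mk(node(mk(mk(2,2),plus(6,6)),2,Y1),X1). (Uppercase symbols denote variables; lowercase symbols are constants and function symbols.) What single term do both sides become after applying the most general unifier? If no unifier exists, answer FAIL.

FAIL

Decompose mk/2: node(S,6,plus(S,2)) ≐ node(mk(mk(2,2),plus(6,6)),2,Y1),  Y1 ≐ X1.
Decompose node/3: S ≐ mk(mk(2,2),plus(6,6)),  6 ≐ 2,  plus(S,2) ≐ Y1.
Bind S := mk(mk(2,2),plus(6,6)); substituting into the one remaining equation that mentions S gives: plus(mk(mk(2,2),plus(6,6)),2) ≐ Y1.
Clash: constants 6 and 2 differ; no unifier exists.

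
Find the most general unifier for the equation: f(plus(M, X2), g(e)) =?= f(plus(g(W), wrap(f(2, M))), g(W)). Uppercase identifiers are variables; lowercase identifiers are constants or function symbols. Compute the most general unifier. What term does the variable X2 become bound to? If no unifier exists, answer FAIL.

Decompose f/2: plus(M, X2) =?= plus(g(W), wrap(f(2, M))),  g(e) =?= g(W).
Decompose plus/2: M =?= g(W),  X2 =?= wrap(f(2, M)).
Bind M := g(W); substituting into the one remaining equation that mentions M gives: X2 =?= wrap(f(2, g(W))).
Bind X2 := wrap(f(2, g(W))); no other remaining equation mentions X2.
Decompose g/1: e =?= W.
Bind W := e. Substituting into the earlier bindings gives M := g(e), X2 := wrap(f(2, g(e))).
MGU = { M -> g(e), X2 -> wrap(f(2, g(e))), W -> e }, so X2 -> wrap(f(2, g(e))).

wrap(f(2, g(e)))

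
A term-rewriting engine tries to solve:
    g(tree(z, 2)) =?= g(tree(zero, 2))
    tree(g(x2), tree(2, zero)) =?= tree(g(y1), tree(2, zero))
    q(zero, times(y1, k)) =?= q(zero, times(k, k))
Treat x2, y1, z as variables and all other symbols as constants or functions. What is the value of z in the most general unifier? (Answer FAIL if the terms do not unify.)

Decompose g/1: tree(z, 2) =?= tree(zero, 2).
Decompose tree/2: z =?= zero,  2 =?= 2.
Bind z := zero; no other remaining equation mentions z.
Delete trivial equation 2 =?= 2.
Decompose tree/2: g(x2) =?= g(y1),  tree(2, zero) =?= tree(2, zero).
Decompose g/1: x2 =?= y1.
Bind x2 := y1; no other remaining equation mentions x2.
Delete trivial equation tree(2, zero) =?= tree(2, zero).
Decompose q/2: zero =?= zero,  times(y1, k) =?= times(k, k).
Delete trivial equation zero =?= zero.
Decompose times/2: y1 =?= k,  k =?= k.
Bind y1 := k; no other remaining equation mentions y1. Substituting into the earlier binding gives x2 := k.
Delete trivial equation k =?= k.
MGU = { z := zero, x2 := k, y1 := k }, so z := zero.

zero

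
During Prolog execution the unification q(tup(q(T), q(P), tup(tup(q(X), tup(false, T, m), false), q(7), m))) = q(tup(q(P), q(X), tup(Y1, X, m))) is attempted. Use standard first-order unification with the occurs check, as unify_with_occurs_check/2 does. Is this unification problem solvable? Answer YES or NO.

Decompose q/1: tup(q(T), q(P), tup(tup(q(X), tup(false, T, m), false), q(7), m)) = tup(q(P), q(X), tup(Y1, X, m)).
Decompose tup/3: q(T) = q(P),  q(P) = q(X),  tup(tup(q(X), tup(false, T, m), false), q(7), m) = tup(Y1, X, m).
Decompose q/1: T = P.
Bind T := P; substituting into the one remaining equation that mentions T gives: tup(tup(q(X), tup(false, P, m), false), q(7), m) = tup(Y1, X, m).
Decompose q/1: P = X.
Bind P := X; substituting into the remaining equation gives: tup(tup(q(X), tup(false, X, m), false), q(7), m) = tup(Y1, X, m). Substituting into the earlier binding gives T := X.
Decompose tup/3: tup(q(X), tup(false, X, m), false) = Y1,  q(7) = X,  m = m.
Bind Y1 := tup(q(X), tup(false, X, m), false); no other remaining equation mentions Y1.
Bind X := q(7); no other remaining equation mentions X. Substituting into the earlier bindings gives T := q(7), P := q(7), Y1 := tup(q(q(7)), tup(false, q(7), m), false).
Delete trivial equation m = m.
No equations remain and no clash or occurs-check failure arose, so a unifier exists.

YES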